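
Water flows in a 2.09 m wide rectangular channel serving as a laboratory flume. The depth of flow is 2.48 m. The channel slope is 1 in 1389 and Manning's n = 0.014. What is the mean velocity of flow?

V = 1.56 m/s

Flow area A = b·y = 2.09 × 2.48 = 5.183 m². Wetted perimeter P = b + 2y = 2.09 + 2×2.48 = 7.05 m.
Hydraulic radius R = A/P = 5.183/7.05 = 0.7352 m.
From Manning's equation, V = (1/n) R^(2/3) S^(1/2) = (1/0.014) × 0.7352^(2/3) × 0.0007199^(1/2) = 1.56 m/s.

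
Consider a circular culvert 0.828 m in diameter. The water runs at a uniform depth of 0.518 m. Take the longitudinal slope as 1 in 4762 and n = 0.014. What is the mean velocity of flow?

For a circular section of diameter D = 0.828 m at depth y = 0.518 m, the central angle is θ = 2 arccos(1 − 2y/D) = 3.649 rad. Then A = (D²/8)(θ − sin θ) = 0.3544 m² and P = Dθ/2 = 1.511 m.
Hydraulic radius R = A/P = 0.3544/1.511 = 0.2346 m.
From Manning's equation, V = (1/n) R^(2/3) S^(1/2) = (1/0.014) × 0.2346^(2/3) × 0.00021^(1/2) = 0.394 m/s.

V = 0.394 m/s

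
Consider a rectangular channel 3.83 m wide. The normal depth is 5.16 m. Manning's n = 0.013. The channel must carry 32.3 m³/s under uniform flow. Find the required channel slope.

Flow area A = b·y = 3.83 × 5.16 = 19.76 m². Wetted perimeter P = b + 2y = 3.83 + 2×5.16 = 14.15 m.
Hydraulic radius R = A/P = 19.76/14.15 = 1.397 m.
From Manning's equation, S = [nQ / (1 A R^(2/3))]² = [0.013 × 32.3 / (1 × 19.76 × 1.397^(2/3))]² = 0.000289.

S = 0.000289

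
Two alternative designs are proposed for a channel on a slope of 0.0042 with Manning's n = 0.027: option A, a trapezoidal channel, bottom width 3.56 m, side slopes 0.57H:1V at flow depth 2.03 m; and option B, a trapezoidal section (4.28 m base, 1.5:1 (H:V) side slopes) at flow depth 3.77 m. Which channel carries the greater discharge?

channel B

Channel A: With bottom width b = 3.56 m and side slope z = 0.57: A = (b + zy)y = (3.56 + 0.57×2.03)×2.03 = 9.576 m²; P = b + 2y√(1+z²) = 3.56 + 2×2.03×1.151 = 8.233 m. Hydraulic radius R = A/P = 9.576/8.233 = 1.163 m. Q_A = (1/0.027)·9.576·1.163^(2/3)·√0.0042 = 25.42 m³/s.
Channel B: With bottom width b = 4.28 m and side slope z = 1.5: A = (b + zy)y = (4.28 + 1.5×3.77)×3.77 = 37.45 m²; P = b + 2y√(1+z²) = 4.28 + 2×3.77×1.803 = 17.87 m. Hydraulic radius R = A/P = 37.45/17.87 = 2.096 m. Q_B = (1/0.027)·37.45·2.096^(2/3)·√0.0042 = 147.2 m³/s.
Q_A = 25.42 m³/s vs Q_B = 147.2 m³/s, so channel B carries more.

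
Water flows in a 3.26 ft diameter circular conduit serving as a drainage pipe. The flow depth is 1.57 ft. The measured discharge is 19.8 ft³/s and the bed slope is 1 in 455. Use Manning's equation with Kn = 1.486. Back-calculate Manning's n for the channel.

For a circular section of diameter D = 3.26 ft at depth y = 1.57 ft, the central angle is θ = 2 arccos(1 − 2y/D) = 3.068 rad. Then A = (D²/8)(θ − sin θ) = 3.978 ft² and P = Dθ/2 = 5.001 ft.
Hydraulic radius R = A/P = 3.978/5.001 = 0.7955 ft.
Rearranging Manning's equation: n = (1.486/Q) A R^(2/3) S^(1/2) = (1.486/19.8) × 3.978 × 0.7955^(2/3) × √0.002198 = 0.012.

n = 0.012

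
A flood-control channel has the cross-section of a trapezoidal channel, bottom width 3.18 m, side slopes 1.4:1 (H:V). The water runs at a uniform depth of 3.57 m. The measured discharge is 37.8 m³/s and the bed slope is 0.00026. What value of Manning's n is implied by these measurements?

n = 0.019

With bottom width b = 3.18 m and side slope z = 1.4: A = (b + zy)y = (3.18 + 1.4×3.57)×3.57 = 29.2 m²; P = b + 2y√(1+z²) = 3.18 + 2×3.57×1.72 = 15.46 m.
Hydraulic radius R = A/P = 29.2/15.46 = 1.888 m.
Rearranging Manning's equation: n = (1/Q) A R^(2/3) S^(1/2) = (1/37.8) × 29.2 × 1.888^(2/3) × √0.00026 = 0.019.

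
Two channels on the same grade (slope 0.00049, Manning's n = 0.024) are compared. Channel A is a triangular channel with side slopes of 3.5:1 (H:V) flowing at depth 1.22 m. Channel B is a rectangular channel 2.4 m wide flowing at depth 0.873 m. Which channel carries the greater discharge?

channel A

Channel A: For a triangular section with side slope z = 3.5: A = zy² = 3.5×1.22² = 5.209 m²; P = 2y√(1+z²) = 2×1.22×3.64 = 8.882 m. Hydraulic radius R = A/P = 5.209/8.882 = 0.5865 m. Q_A = (1/0.024)·5.209·0.5865^(2/3)·√0.00049 = 3.367 m³/s.
Channel B: Flow area A = b·y = 2.4 × 0.873 = 2.095 m². Wetted perimeter P = b + 2y = 2.4 + 2×0.873 = 4.146 m. Hydraulic radius R = A/P = 2.095/4.146 = 0.5054 m. Q_B = (1/0.024)·2.095·0.5054^(2/3)·√0.00049 = 1.226 m³/s.
Q_A = 3.367 m³/s vs Q_B = 1.226 m³/s, so channel A carries more.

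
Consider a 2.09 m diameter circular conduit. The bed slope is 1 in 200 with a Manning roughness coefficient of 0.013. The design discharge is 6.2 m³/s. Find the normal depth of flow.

y_n = 1.06 m

Manning's equation rearranged: A R^(2/3) = nQ / (1·√S) = 0.013 × 6.2 / (√0.005) = 1.14.
Try y = 1.26 m: A R^(2/3) = 1.506 — too large.
Try y = 0.747 m: A R^(2/3) = 0.6087 — too small.
Try y = 1.06 m: A R^(2/3) = 1.14 — close enough.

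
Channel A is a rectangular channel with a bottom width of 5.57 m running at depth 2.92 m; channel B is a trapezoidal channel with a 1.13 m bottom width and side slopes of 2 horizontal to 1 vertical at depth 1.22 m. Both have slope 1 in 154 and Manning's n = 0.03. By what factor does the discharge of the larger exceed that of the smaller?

6.23

Channel A: Flow area A = b·y = 5.57 × 2.92 = 16.26 m². Wetted perimeter P = b + 2y = 5.57 + 2×2.92 = 11.41 m. Hydraulic radius R = A/P = 16.26/11.41 = 1.425 m. Q_A = (1/0.03)·16.26·1.425^(2/3)·√0.006494 = 55.33 m³/s.
Channel B: With bottom width b = 1.13 m and side slope z = 2: A = (b + zy)y = (1.13 + 2×1.22)×1.22 = 4.355 m²; P = b + 2y√(1+z²) = 1.13 + 2×1.22×2.236 = 6.586 m. Hydraulic radius R = A/P = 4.355/6.586 = 0.6613 m. Q_B = (1/0.03)·4.355·0.6613^(2/3)·√0.006494 = 8.88 m³/s.
The larger discharge is 55.33 m³/s and the smaller is 8.88 m³/s; the ratio is 6.23.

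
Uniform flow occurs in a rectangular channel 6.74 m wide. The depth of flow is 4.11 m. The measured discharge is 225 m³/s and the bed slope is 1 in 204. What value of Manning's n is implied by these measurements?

Flow area A = b·y = 6.74 × 4.11 = 27.7 m². Wetted perimeter P = b + 2y = 6.74 + 2×4.11 = 14.96 m.
Hydraulic radius R = A/P = 27.7/14.96 = 1.852 m.
Rearranging Manning's equation: n = (1/Q) A R^(2/3) S^(1/2) = (1/225) × 27.7 × 1.852^(2/3) × √0.004902 = 0.013.

n = 0.013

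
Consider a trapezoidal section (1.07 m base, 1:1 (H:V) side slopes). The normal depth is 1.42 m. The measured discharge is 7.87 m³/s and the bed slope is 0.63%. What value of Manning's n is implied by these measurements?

n = 0.028

With bottom width b = 1.07 m and side slope z = 1: A = (b + zy)y = (1.07 + 1×1.42)×1.42 = 3.536 m²; P = b + 2y√(1+z²) = 1.07 + 2×1.42×1.414 = 5.086 m.
Hydraulic radius R = A/P = 3.536/5.086 = 0.6952 m.
Rearranging Manning's equation: n = (1/Q) A R^(2/3) S^(1/2) = (1/7.87) × 3.536 × 0.6952^(2/3) × √0.0063 = 0.028.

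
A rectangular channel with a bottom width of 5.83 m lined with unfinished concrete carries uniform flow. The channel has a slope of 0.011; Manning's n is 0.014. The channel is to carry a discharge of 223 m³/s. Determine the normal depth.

Manning's equation rearranged: A R^(2/3) = nQ / (1·√S) = 0.014 × 223 / (√0.011) = 29.77.
Trying y = 4.38 m: A R^(2/3) = 37.09 — too large.
Trying y = 2.91 m: A R^(2/3) = 21.8 — too small.
Trying y = 3.69 m: A R^(2/3) = 29.78 — ≈ 29.77.

y_n = 3.69 m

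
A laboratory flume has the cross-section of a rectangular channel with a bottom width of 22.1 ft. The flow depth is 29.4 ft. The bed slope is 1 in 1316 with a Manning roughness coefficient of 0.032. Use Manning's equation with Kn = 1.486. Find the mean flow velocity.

Flow area A = b·y = 22.1 × 29.4 = 649.7 ft². Wetted perimeter P = b + 2y = 22.1 + 2×29.4 = 80.9 ft.
Hydraulic radius R = A/P = 649.7/80.9 = 8.031 ft.
From Manning's equation, V = (1.486/n) R^(2/3) S^(1/2) = (1.486/0.032) × 8.031^(2/3) × 0.0007599^(1/2) = 5.13 ft/s.

V = 5.13 ft/s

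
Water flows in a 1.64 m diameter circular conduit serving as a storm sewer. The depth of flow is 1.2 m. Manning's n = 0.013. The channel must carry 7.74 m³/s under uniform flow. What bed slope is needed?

For a circular section of diameter D = 1.64 m at depth y = 1.2 m, the central angle is θ = 2 arccos(1 − 2y/D) = 4.105 rad. Then A = (D²/8)(θ − sin θ) = 1.656 m² and P = Dθ/2 = 3.366 m.
Hydraulic radius R = A/P = 1.656/3.366 = 0.492 m.
From Manning's equation, S = [nQ / (1 A R^(2/3))]² = [0.013 × 7.74 / (1 × 1.656 × 0.492^(2/3))]² = 0.0095.

S = 0.0095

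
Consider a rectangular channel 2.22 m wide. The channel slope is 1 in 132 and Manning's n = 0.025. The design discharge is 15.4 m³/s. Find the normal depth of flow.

Manning's equation rearranged: A R^(2/3) = nQ / (1·√S) = 0.025 × 15.4 / (√0.007576) = 4.423.
At y = 2.15 m: A R^(2/3) = 3.877 — low.
At y = 2.94 m: A R^(2/3) = 5.652 — high.
At y = 2.4 m: A R^(2/3) = 4.433 — close enough.

y_n = 2.4 m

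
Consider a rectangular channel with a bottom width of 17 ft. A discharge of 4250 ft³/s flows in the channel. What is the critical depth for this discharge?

y_c = 12.5 ft

For a rectangular channel, critical depth y_c = (q²/g)^(1/3) where q = Q/b = 4250/17 = 250 ft²/s.
So y_c = (250²/32.2)^(1/3) = 12.5 ft.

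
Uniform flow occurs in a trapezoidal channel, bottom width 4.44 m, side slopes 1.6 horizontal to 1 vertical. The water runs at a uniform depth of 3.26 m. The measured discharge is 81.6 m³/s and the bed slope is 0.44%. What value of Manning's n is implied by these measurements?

With bottom width b = 4.44 m and side slope z = 1.6: A = (b + zy)y = (4.44 + 1.6×3.26)×3.26 = 31.48 m²; P = b + 2y√(1+z²) = 4.44 + 2×3.26×1.887 = 16.74 m.
Hydraulic radius R = A/P = 31.48/16.74 = 1.88 m.
Rearranging Manning's equation: n = (1/Q) A R^(2/3) S^(1/2) = (1/81.6) × 31.48 × 1.88^(2/3) × √0.0044 = 0.039.

n = 0.039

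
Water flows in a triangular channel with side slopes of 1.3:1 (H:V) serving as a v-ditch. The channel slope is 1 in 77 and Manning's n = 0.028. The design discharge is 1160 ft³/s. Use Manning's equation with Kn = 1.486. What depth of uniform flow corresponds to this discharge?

y_n = 8.2 ft

Manning's equation rearranged: A R^(2/3) = nQ / (1.486·√S) = 0.028 × 1160 / (1.486 × √0.01299) = 191.8.
Trying y = 8.95 ft: A R^(2/3) = 242.2 — too large.
Trying y = 5.59 ft: A R^(2/3) = 69.03 — too small.
Trying y = 8.2 ft: A R^(2/3) = 191.8 — matches.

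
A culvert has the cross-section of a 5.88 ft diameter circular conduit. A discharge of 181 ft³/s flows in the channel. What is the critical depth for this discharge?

y_c = 3.69 ft

At critical depth, Q² T / (g A³) = 1, i.e. A³/T = Q²/g = 181²/32.2 = 1017.
Trying y = 4.09 ft: A³/T = 1515 — over.
Trying y = 3.31 ft: A³/T = 669.4 — short.
Trying y = 3.69 ft: A³/T = 1015 — close enough.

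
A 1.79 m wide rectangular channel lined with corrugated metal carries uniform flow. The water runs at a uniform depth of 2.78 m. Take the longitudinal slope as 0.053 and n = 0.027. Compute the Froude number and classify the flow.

supercritical

Flow area A = b·y = 1.79 × 2.78 = 4.976 m². Wetted perimeter P = b + 2y = 1.79 + 2×2.78 = 7.35 m.
Hydraulic radius R = A/P = 4.976/7.35 = 0.677 m.
V = (1/n) R^(2/3) √S = (1/0.027) × 0.677^(2/3) × √0.053 = 6.574 m/s. Hydraulic depth D_h = A/T = 4.976/1.79 = 2.78 m.
Froude number Fr = V/√(g·D_h) = 6.574/√(9.81×2.78) = 1.26, which is greater than 1, so the flow is supercritical.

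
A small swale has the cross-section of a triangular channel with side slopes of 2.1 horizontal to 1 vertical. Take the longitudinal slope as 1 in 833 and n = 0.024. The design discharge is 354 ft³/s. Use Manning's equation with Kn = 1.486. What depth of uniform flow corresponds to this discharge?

y_n = 6.27 ft

Manning's equation rearranged: A R^(2/3) = nQ / (1.486·√S) = 0.024 × 354 / (1.486 × √0.0012) = 165.
At y = 5.13 ft: A R^(2/3) = 96.74 — short.
At y = 7.9 ft: A R^(2/3) = 305.9 — over.
At y = 6.27 ft: A R^(2/3) = 165.2 — close enough.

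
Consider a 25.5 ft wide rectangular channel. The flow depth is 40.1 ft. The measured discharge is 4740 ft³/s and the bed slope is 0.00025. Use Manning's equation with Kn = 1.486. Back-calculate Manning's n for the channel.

Flow area A = b·y = 25.5 × 40.1 = 1023 ft². Wetted perimeter P = b + 2y = 25.5 + 2×40.1 = 105.7 ft.
Hydraulic radius R = A/P = 1023/105.7 = 9.674 ft.
Rearranging Manning's equation: n = (1.486/Q) A R^(2/3) S^(1/2) = (1.486/4740) × 1023 × 9.674^(2/3) × √0.00025 = 0.023.

n = 0.023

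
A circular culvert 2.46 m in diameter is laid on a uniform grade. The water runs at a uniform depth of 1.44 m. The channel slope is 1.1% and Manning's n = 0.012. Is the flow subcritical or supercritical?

supercritical

For a circular section of diameter D = 2.46 m at depth y = 1.44 m, the central angle is θ = 2 arccos(1 − 2y/D) = 3.485 rad. Then A = (D²/8)(θ − sin θ) = 2.891 m² and P = Dθ/2 = 4.286 m.
Hydraulic radius R = A/P = 2.891/4.286 = 0.6744 m.
V = (1/n) R^(2/3) √S = (1/0.012) × 0.6744^(2/3) × √0.011 = 6.721 m/s. Hydraulic depth D_h = A/T = 2.891/2.424 = 1.193 m.
Froude number Fr = V/√(g·D_h) = 6.721/√(9.81×1.193) = 1.97, which is greater than 1, so the flow is supercritical.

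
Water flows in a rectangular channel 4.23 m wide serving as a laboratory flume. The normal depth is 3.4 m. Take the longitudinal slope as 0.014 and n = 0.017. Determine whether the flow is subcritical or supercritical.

supercritical

Flow area A = b·y = 4.23 × 3.4 = 14.38 m². Wetted perimeter P = b + 2y = 4.23 + 2×3.4 = 11.03 m.
Hydraulic radius R = A/P = 14.38/11.03 = 1.304 m.
V = (1/n) R^(2/3) √S = (1/0.017) × 1.304^(2/3) × √0.014 = 8.307 m/s. Hydraulic depth D_h = A/T = 14.38/4.23 = 3.4 m.
Froude number Fr = V/√(g·D_h) = 8.307/√(9.81×3.4) = 1.44, which is greater than 1, so the flow is supercritical.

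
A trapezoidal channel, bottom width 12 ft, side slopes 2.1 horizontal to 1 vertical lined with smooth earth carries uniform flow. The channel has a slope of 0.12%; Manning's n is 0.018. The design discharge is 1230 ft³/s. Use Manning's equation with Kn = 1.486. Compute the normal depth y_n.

Manning's equation rearranged: A R^(2/3) = nQ / (1.486·√S) = 0.018 × 1230 / (1.486 × √0.0012) = 430.1.
At y = 8.15 ft: A R^(2/3) = 670.9 — over.
At y = 5.8 ft: A R^(2/3) = 329.3 — short.
At y = 6.6 ft: A R^(2/3) = 429.9 — ≈ 430.1.

y_n = 6.6 ft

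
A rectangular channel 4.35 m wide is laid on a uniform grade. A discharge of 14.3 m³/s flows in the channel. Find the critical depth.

y_c = 1.03 m

For a rectangular channel, critical depth y_c = (q²/g)^(1/3) where q = Q/b = 14.3/4.35 = 3.287 m²/s.
So y_c = (3.287²/9.81)^(1/3) = 1.03 m.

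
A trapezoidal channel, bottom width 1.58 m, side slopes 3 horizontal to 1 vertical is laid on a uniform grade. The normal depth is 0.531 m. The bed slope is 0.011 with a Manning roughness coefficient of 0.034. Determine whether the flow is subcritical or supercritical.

With bottom width b = 1.58 m and side slope z = 3: A = (b + zy)y = (1.58 + 3×0.531)×0.531 = 1.685 m²; P = b + 2y√(1+z²) = 1.58 + 2×0.531×3.162 = 4.938 m.
Hydraulic radius R = A/P = 1.685/4.938 = 0.3412 m.
V = (1/n) R^(2/3) √S = (1/0.034) × 0.3412^(2/3) × √0.011 = 1.506 m/s. Hydraulic depth D_h = A/T = 1.685/4.766 = 0.3535 m.
Froude number Fr = V/√(g·D_h) = 1.506/√(9.81×0.3535) = 0.809, which is less than 1, so the flow is subcritical.

subcritical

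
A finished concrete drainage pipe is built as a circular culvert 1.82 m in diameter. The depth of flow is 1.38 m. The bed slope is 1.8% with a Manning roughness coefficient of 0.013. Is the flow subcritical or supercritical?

supercritical

For a circular section of diameter D = 1.82 m at depth y = 1.38 m, the central angle is θ = 2 arccos(1 − 2y/D) = 4.227 rad. Then A = (D²/8)(θ − sin θ) = 2.116 m² and P = Dθ/2 = 3.847 m.
Hydraulic radius R = A/P = 2.116/3.847 = 0.5502 m.
V = (1/n) R^(2/3) √S = (1/0.013) × 0.5502^(2/3) × √0.018 = 6.93 m/s. Hydraulic depth D_h = A/T = 2.116/1.558 = 1.358 m.
Froude number Fr = V/√(g·D_h) = 6.93/√(9.81×1.358) = 1.9, which is greater than 1, so the flow is supercritical.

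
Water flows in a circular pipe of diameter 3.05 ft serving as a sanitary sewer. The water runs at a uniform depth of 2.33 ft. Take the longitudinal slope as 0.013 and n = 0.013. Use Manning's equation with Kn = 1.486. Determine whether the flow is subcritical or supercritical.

For a circular section of diameter D = 3.05 ft at depth y = 2.33 ft, the central angle is θ = 2 arccos(1 − 2y/D) = 4.254 rad. Then A = (D²/8)(θ − sin θ) = 5.989 ft² and P = Dθ/2 = 6.487 ft.
Hydraulic radius R = A/P = 5.989/6.487 = 0.9232 ft.
V = (1.486/n) R^(2/3) √S = (1.486/0.013) × 0.9232^(2/3) × √0.013 = 12.36 ft/s. Hydraulic depth D_h = A/T = 5.989/2.59 = 2.312 ft.
Froude number Fr = V/√(g·D_h) = 12.36/√(32.2×2.312) = 1.43, which is greater than 1, so the flow is supercritical.

supercritical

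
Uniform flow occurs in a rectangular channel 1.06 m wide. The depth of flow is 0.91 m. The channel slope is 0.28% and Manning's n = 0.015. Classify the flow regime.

Flow area A = b·y = 1.06 × 0.91 = 0.9646 m². Wetted perimeter P = b + 2y = 1.06 + 2×0.91 = 2.88 m.
Hydraulic radius R = A/P = 0.9646/2.88 = 0.3349 m.
V = (1/n) R^(2/3) √S = (1/0.015) × 0.3349^(2/3) × √0.0028 = 1.701 m/s. Hydraulic depth D_h = A/T = 0.9646/1.06 = 0.91 m.
Froude number Fr = V/√(g·D_h) = 1.701/√(9.81×0.91) = 0.569, which is less than 1, so the flow is subcritical.

subcritical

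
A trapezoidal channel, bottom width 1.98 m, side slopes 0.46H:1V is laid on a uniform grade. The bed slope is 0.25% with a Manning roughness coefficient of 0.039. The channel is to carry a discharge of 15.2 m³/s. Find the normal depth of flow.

Manning's equation rearranged: A R^(2/3) = nQ / (1·√S) = 0.039 × 15.2 / (√0.0025) = 11.86.
Try y = 3.95 m: A R^(2/3) = 18.81 — over.
Try y = 2.43 m: A R^(2/3) = 7.663 — short.
Try y = 3.09 m: A R^(2/3) = 11.85 — matches.

y_n = 3.09 m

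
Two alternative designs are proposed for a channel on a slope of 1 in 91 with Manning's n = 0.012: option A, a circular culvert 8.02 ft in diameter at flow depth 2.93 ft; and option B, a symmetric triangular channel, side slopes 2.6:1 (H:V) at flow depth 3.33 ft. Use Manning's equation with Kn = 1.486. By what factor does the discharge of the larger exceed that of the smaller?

Channel A: For a circular section of diameter D = 8.02 ft at depth y = 2.93 ft, the central angle is θ = 2 arccos(1 − 2y/D) = 2.596 rad. Then A = (D²/8)(θ − sin θ) = 16.7 ft² and P = Dθ/2 = 10.41 ft. Hydraulic radius R = A/P = 16.7/10.41 = 1.604 ft. Q_A = (1.486/0.012)·16.7·1.604^(2/3)·√0.01099 = 297.2 ft³/s.
Channel B: For a triangular section with side slope z = 2.6: A = zy² = 2.6×3.33² = 28.83 ft²; P = 2y√(1+z²) = 2×3.33×2.786 = 18.55 ft. Hydraulic radius R = A/P = 28.83/18.55 = 1.554 ft. Q_B = (1.486/0.012)·28.83·1.554^(2/3)·√0.01099 = 502.1 ft³/s.
The larger discharge is 502.1 ft³/s and the smaller is 297.2 ft³/s; the ratio is 1.69.

1.69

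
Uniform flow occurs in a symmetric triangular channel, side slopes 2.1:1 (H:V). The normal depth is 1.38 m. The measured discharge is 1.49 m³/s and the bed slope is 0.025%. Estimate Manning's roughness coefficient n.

n = 0.031

For a triangular section with side slope z = 2.1: A = zy² = 2.1×1.38² = 3.999 m²; P = 2y√(1+z²) = 2×1.38×2.326 = 6.42 m.
Hydraulic radius R = A/P = 3.999/6.42 = 0.623 m.
Rearranging Manning's equation: n = (1/Q) A R^(2/3) S^(1/2) = (1/1.49) × 3.999 × 0.623^(2/3) × √0.00025 = 0.031.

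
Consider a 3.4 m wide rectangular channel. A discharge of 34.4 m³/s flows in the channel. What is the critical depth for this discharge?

For a rectangular channel, critical depth y_c = (q²/g)^(1/3) where q = Q/b = 34.4/3.4 = 10.12 m²/s.
So y_c = (10.12²/9.81)^(1/3) = 2.19 m.

y_c = 2.19 m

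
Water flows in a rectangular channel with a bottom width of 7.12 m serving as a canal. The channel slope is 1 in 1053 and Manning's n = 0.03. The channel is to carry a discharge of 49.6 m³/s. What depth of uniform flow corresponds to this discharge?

Manning's equation rearranged: A R^(2/3) = nQ / (1·√S) = 0.03 × 49.6 / (√0.0009497) = 48.29.
Trying y = 3.11 m: A R^(2/3) = 31.04 — too small.
Trying y = 5.22 m: A R^(2/3) = 61.27 — too large.
Trying y = 4.34 m: A R^(2/3) = 48.33 — ≈ 48.29.

y_n = 4.34 m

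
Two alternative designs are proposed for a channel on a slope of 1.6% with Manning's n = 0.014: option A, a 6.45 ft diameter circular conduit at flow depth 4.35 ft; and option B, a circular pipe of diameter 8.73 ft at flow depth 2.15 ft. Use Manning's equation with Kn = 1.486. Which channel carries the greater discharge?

Channel A: For a circular section of diameter D = 6.45 ft at depth y = 4.35 ft, the central angle is θ = 2 arccos(1 − 2y/D) = 3.854 rad. Then A = (D²/8)(θ − sin θ) = 23.44 ft² and P = Dθ/2 = 12.43 ft. Hydraulic radius R = A/P = 23.44/12.43 = 1.886 ft. Q_A = (1.486/0.014)·23.44·1.886^(2/3)·√0.016 = 480.5 ft³/s.
Channel B: For a circular section of diameter D = 8.73 ft at depth y = 2.15 ft, the central angle is θ = 2 arccos(1 − 2y/D) = 2.077 rad. Then A = (D²/8)(θ − sin θ) = 11.46 ft² and P = Dθ/2 = 9.067 ft. Hydraulic radius R = A/P = 11.46/9.067 = 1.264 ft. Q_B = (1.486/0.014)·11.46·1.264^(2/3)·√0.016 = 179.8 ft³/s.
Q_A = 480.5 ft³/s vs Q_B = 179.8 ft³/s, so channel A carries more.

channel A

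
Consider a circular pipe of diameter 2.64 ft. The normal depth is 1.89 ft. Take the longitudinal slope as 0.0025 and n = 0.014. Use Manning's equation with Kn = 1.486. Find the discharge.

Q = 19 ft³/s

For a circular section of diameter D = 2.64 ft at depth y = 1.89 ft, the central angle is θ = 2 arccos(1 − 2y/D) = 4.035 rad. Then A = (D²/8)(θ − sin θ) = 4.194 ft² and P = Dθ/2 = 5.326 ft.
Hydraulic radius R = A/P = 4.194/5.326 = 0.7874 ft.
Manning's equation: Q = (1.486/n) A R^(2/3) S^(1/2) = (1.486/0.014) × 4.194 × 0.7874^(2/3) × 0.0025^(1/2) = 19 ft³/s.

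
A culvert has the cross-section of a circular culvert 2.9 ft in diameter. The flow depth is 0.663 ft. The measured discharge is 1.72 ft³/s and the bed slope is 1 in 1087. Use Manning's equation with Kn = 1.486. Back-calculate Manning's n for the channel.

For a circular section of diameter D = 2.9 ft at depth y = 0.663 ft, the central angle is θ = 2 arccos(1 − 2y/D) = 1.994 rad. Then A = (D²/8)(θ − sin θ) = 1.138 ft² and P = Dθ/2 = 2.892 ft.
Hydraulic radius R = A/P = 1.138/2.892 = 0.3935 ft.
Rearranging Manning's equation: n = (1.486/Q) A R^(2/3) S^(1/2) = (1.486/1.72) × 1.138 × 0.3935^(2/3) × √0.00092 = 0.016.

n = 0.016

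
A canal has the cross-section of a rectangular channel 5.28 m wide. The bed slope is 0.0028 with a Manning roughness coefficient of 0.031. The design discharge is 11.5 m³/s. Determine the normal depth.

Manning's equation rearranged: A R^(2/3) = nQ / (1·√S) = 0.031 × 11.5 / (√0.0028) = 6.737.
At y = 1.6 m: A R^(2/3) = 8.427 — over.
At y = 1.37 m: A R^(2/3) = 6.753 — matches.

y_n = 1.37 m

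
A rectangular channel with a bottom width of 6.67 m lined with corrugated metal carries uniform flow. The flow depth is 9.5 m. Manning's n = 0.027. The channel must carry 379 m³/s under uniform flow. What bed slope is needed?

Flow area A = b·y = 6.67 × 9.5 = 63.37 m². Wetted perimeter P = b + 2y = 6.67 + 2×9.5 = 25.67 m.
Hydraulic radius R = A/P = 63.37/25.67 = 2.468 m.
From Manning's equation, S = [nQ / (1 A R^(2/3))]² = [0.027 × 379 / (1 × 63.37 × 2.468^(2/3))]² = 0.00782.

S = 0.00782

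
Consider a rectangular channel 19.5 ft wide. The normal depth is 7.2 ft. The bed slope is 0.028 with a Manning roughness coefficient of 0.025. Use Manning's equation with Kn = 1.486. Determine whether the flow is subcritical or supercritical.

supercritical

Flow area A = b·y = 19.5 × 7.2 = 140.4 ft². Wetted perimeter P = b + 2y = 19.5 + 2×7.2 = 33.9 ft.
Hydraulic radius R = A/P = 140.4/33.9 = 4.142 ft.
V = (1.486/n) R^(2/3) √S = (1.486/0.025) × 4.142^(2/3) × √0.028 = 25.65 ft/s. Hydraulic depth D_h = A/T = 140.4/19.5 = 7.2 ft.
Froude number Fr = V/√(g·D_h) = 25.65/√(32.2×7.2) = 1.68, which is greater than 1, so the flow is supercritical.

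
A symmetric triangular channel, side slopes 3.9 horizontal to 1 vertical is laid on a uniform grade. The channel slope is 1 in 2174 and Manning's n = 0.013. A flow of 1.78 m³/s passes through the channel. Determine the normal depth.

Manning's equation rearranged: A R^(2/3) = nQ / (1·√S) = 0.013 × 1.78 / (√0.00046) = 1.079.
At y = 0.871 m: A R^(2/3) = 1.664 — too large.
At y = 0.517 m: A R^(2/3) = 0.4141 — too small.
At y = 0.74 m: A R^(2/3) = 1.078 — matches.

y_n = 0.74 m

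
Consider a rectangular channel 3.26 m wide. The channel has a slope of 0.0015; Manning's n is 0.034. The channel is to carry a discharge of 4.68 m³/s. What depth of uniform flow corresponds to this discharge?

y_n = 1.49 m

Manning's equation rearranged: A R^(2/3) = nQ / (1·√S) = 0.034 × 4.68 / (√0.0015) = 4.108.
Try y = 1.27 m: A R^(2/3) = 3.307 — short.
Try y = 1.79 m: A R^(2/3) = 5.249 — over.
Try y = 1.49 m: A R^(2/3) = 4.11 — ≈ 4.108.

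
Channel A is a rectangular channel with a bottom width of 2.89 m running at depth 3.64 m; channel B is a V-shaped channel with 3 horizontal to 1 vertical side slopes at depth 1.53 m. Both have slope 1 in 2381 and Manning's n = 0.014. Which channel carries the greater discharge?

Channel A: Flow area A = b·y = 2.89 × 3.64 = 10.52 m². Wetted perimeter P = b + 2y = 2.89 + 2×3.64 = 10.17 m. Hydraulic radius R = A/P = 10.52/10.17 = 1.034 m. Q_A = (1/0.014)·10.52·1.034^(2/3)·√0.00042 = 15.75 m³/s.
Channel B: For a triangular section with side slope z = 3: A = zy² = 3×1.53² = 7.023 m²; P = 2y√(1+z²) = 2×1.53×3.162 = 9.677 m. Hydraulic radius R = A/P = 7.023/9.677 = 0.7257 m. Q_B = (1/0.014)·7.023·0.7257^(2/3)·√0.00042 = 8.302 m³/s.
Q_A = 15.75 m³/s vs Q_B = 8.302 m³/s, so channel A carries more.

channel A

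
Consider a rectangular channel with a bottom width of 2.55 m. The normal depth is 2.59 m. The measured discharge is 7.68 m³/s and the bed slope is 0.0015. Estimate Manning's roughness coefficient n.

n = 0.03

Flow area A = b·y = 2.55 × 2.59 = 6.604 m². Wetted perimeter P = b + 2y = 2.55 + 2×2.59 = 7.73 m.
Hydraulic radius R = A/P = 6.604/7.73 = 0.8544 m.
Rearranging Manning's equation: n = (1/Q) A R^(2/3) S^(1/2) = (1/7.68) × 6.604 × 0.8544^(2/3) × √0.0015 = 0.03.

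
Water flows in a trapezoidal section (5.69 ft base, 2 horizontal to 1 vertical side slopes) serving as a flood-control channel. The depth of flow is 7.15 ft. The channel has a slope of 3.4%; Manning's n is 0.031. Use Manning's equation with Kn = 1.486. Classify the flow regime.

With bottom width b = 5.69 ft and side slope z = 2: A = (b + zy)y = (5.69 + 2×7.15)×7.15 = 142.9 ft²; P = b + 2y√(1+z²) = 5.69 + 2×7.15×2.236 = 37.67 ft.
Hydraulic radius R = A/P = 142.9/37.67 = 3.795 ft.
V = (1.486/n) R^(2/3) √S = (1.486/0.031) × 3.795^(2/3) × √0.034 = 21.5 ft/s. Hydraulic depth D_h = A/T = 142.9/34.29 = 4.168 ft.
Froude number Fr = V/√(g·D_h) = 21.5/√(32.2×4.168) = 1.86, which is greater than 1, so the flow is supercritical.

supercritical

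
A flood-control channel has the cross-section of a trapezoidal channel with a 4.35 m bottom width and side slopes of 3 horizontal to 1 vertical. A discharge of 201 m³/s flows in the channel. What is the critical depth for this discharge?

At critical depth, Q² T / (g A³) = 1, i.e. A³/T = Q²/g = 201²/9.81 = 4118.
Try y = 2.92 m: A³/T = 2565 — too small.
Try y = 3.99 m: A³/T = 9760 — too large.
Try y = 3.27 m: A³/T = 4142 — close enough.

y_c = 3.27 m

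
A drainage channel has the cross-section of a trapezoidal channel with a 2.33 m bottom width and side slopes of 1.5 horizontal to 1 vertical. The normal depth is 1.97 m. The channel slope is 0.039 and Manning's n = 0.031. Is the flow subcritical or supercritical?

With bottom width b = 2.33 m and side slope z = 1.5: A = (b + zy)y = (2.33 + 1.5×1.97)×1.97 = 10.41 m²; P = b + 2y√(1+z²) = 2.33 + 2×1.97×1.803 = 9.433 m.
Hydraulic radius R = A/P = 10.41/9.433 = 1.104 m.
V = (1/n) R^(2/3) √S = (1/0.031) × 1.104^(2/3) × √0.039 = 6.804 m/s. Hydraulic depth D_h = A/T = 10.41/8.24 = 1.264 m.
Froude number Fr = V/√(g·D_h) = 6.804/√(9.81×1.264) = 1.93, which is greater than 1, so the flow is supercritical.

supercritical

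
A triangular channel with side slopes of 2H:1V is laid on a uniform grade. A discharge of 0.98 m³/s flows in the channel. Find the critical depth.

y_c = 0.547 m

At critical depth, Q² T / (g A³) = 1, i.e. A³/T = Q²/g = 0.98²/9.81 = 0.0979.
At y = 0.634 m: A³/T = 0.2049 — over.
At y = 0.547 m: A³/T = 0.09794 — ≈ 0.0979.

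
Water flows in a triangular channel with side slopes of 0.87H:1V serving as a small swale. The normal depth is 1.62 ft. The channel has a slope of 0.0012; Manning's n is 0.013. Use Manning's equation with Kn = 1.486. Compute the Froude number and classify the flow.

subcritical

For a triangular section with side slope z = 0.87: A = zy² = 0.87×1.62² = 2.283 ft²; P = 2y√(1+z²) = 2×1.62×1.325 = 4.295 ft.
Hydraulic radius R = A/P = 2.283/4.295 = 0.5317 ft.
V = (1.486/n) R^(2/3) √S = (1.486/0.013) × 0.5317^(2/3) × √0.0012 = 2.599 ft/s. Hydraulic depth D_h = A/T = 2.283/2.819 = 0.81 ft.
Froude number Fr = V/√(g·D_h) = 2.599/√(32.2×0.81) = 0.509, which is less than 1, so the flow is subcritical.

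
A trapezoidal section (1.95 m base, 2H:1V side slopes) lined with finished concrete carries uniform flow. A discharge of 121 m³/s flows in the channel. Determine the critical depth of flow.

At critical depth, Q² T / (g A³) = 1, i.e. A³/T = Q²/g = 121²/9.81 = 1492.
At y = 2.27 m: A³/T = 289.9 — short.
At y = 4.05 m: A³/T = 3715 — over.
At y = 3.3 m: A³/T = 1483 — close enough.

y_c = 3.3 m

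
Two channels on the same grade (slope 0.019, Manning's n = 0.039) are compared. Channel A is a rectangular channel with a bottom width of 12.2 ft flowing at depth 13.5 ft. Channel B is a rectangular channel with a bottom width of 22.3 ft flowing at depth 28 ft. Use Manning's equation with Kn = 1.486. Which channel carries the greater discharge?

Channel A: Flow area A = b·y = 12.2 × 13.5 = 164.7 ft². Wetted perimeter P = b + 2y = 12.2 + 2×13.5 = 39.2 ft. Hydraulic radius R = A/P = 164.7/39.2 = 4.202 ft. Q_A = (1.486/0.039)·164.7·4.202^(2/3)·√0.019 = 2252 ft³/s.
Channel B: Flow area A = b·y = 22.3 × 28 = 624.4 ft². Wetted perimeter P = b + 2y = 22.3 + 2×28 = 78.3 ft. Hydraulic radius R = A/P = 624.4/78.3 = 7.974 ft. Q_B = (1.486/0.039)·624.4·7.974^(2/3)·√0.019 = 13090 ft³/s.
Q_A = 2252 ft³/s vs Q_B = 13090 ft³/s, so channel B carries more.

channel B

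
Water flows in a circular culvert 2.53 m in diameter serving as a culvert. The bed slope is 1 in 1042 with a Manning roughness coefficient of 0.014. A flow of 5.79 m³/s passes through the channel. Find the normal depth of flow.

y_n = 1.57 m

Manning's equation rearranged: A R^(2/3) = nQ / (1·√S) = 0.014 × 5.79 / (√0.0009597) = 2.617.
At y = 2 m: A R^(2/3) = 3.578 — over.
At y = 1.22 m: A R^(2/3) = 1.741 — short.
At y = 1.57 m: A R^(2/3) = 2.619 — ≈ 2.617.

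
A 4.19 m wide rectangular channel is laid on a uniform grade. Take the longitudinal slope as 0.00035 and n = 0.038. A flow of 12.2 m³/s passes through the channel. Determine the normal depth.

y_n = 4.63 m

Manning's equation rearranged: A R^(2/3) = nQ / (1·√S) = 0.038 × 12.2 / (√0.00035) = 24.78.
Try y = 4.02 m: A R^(2/3) = 20.85 — low.
Try y = 4.63 m: A R^(2/3) = 24.77 — matches.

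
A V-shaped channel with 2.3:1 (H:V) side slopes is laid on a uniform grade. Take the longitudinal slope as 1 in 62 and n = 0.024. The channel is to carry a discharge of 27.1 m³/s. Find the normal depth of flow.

Manning's equation rearranged: A R^(2/3) = nQ / (1·√S) = 0.024 × 27.1 / (√0.01613) = 5.121.
At y = 1.35 m: A R^(2/3) = 3.045 — too small.
At y = 2.02 m: A R^(2/3) = 8.918 — too large.
At y = 1.64 m: A R^(2/3) = 5.116 — ≈ 5.121.

y_n = 1.64 m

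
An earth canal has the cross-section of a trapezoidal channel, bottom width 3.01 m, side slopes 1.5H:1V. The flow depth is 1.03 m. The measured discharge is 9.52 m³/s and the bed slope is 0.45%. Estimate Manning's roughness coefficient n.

With bottom width b = 3.01 m and side slope z = 1.5: A = (b + zy)y = (3.01 + 1.5×1.03)×1.03 = 4.692 m²; P = b + 2y√(1+z²) = 3.01 + 2×1.03×1.803 = 6.724 m.
Hydraulic radius R = A/P = 4.692/6.724 = 0.6978 m.
Rearranging Manning's equation: n = (1/Q) A R^(2/3) S^(1/2) = (1/9.52) × 4.692 × 0.6978^(2/3) × √0.0045 = 0.026.

n = 0.026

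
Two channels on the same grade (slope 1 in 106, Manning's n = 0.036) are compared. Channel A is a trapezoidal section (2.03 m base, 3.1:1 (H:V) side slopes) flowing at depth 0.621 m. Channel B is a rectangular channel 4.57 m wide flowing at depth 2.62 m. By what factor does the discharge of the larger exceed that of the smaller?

Channel A: With bottom width b = 2.03 m and side slope z = 3.1: A = (b + zy)y = (2.03 + 3.1×0.621)×0.621 = 2.456 m²; P = b + 2y√(1+z²) = 2.03 + 2×0.621×3.257 = 6.076 m. Hydraulic radius R = A/P = 2.456/6.076 = 0.4043 m. Q_A = (1/0.036)·2.456·0.4043^(2/3)·√0.009434 = 3.623 m³/s.
Channel B: Flow area A = b·y = 4.57 × 2.62 = 11.97 m². Wetted perimeter P = b + 2y = 4.57 + 2×2.62 = 9.81 m. Hydraulic radius R = A/P = 11.97/9.81 = 1.221 m. Q_B = (1/0.036)·11.97·1.221^(2/3)·√0.009434 = 36.89 m³/s.
The larger discharge is 36.89 m³/s and the smaller is 3.623 m³/s; the ratio is 10.2.

10.2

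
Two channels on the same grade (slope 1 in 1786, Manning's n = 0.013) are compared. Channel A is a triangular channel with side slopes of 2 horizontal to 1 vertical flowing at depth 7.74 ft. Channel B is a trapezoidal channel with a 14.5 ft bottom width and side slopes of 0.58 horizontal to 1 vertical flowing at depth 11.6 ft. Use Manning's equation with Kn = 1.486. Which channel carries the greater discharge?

Channel A: For a triangular section with side slope z = 2: A = zy² = 2×7.74² = 119.8 ft²; P = 2y√(1+z²) = 2×7.74×2.236 = 34.61 ft. Hydraulic radius R = A/P = 119.8/34.61 = 3.461 ft. Q_A = (1.486/0.013)·119.8·3.461^(2/3)·√0.0005599 = 741.6 ft³/s.
Channel B: With bottom width b = 14.5 ft and side slope z = 0.58: A = (b + zy)y = (14.5 + 0.58×11.6)×11.6 = 246.2 ft²; P = b + 2y√(1+z²) = 14.5 + 2×11.6×1.156 = 41.32 ft. Hydraulic radius R = A/P = 246.2/41.32 = 5.959 ft. Q_B = (1.486/0.013)·246.2·5.959^(2/3)·√0.0005599 = 2189 ft³/s.
Q_A = 741.6 ft³/s vs Q_B = 2189 ft³/s, so channel B carries more.

channel B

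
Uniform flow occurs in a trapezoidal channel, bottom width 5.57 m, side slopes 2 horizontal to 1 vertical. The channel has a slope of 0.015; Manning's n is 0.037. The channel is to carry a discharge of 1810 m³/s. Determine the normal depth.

y_n = 8.72 m

Manning's equation rearranged: A R^(2/3) = nQ / (1·√S) = 0.037 × 1810 / (√0.015) = 546.8.
At y = 7.38 m: A R^(2/3) = 371.1 — low.
At y = 9.88 m: A R^(2/3) = 734.7 — high.
At y = 8.72 m: A R^(2/3) = 547.1 — close enough.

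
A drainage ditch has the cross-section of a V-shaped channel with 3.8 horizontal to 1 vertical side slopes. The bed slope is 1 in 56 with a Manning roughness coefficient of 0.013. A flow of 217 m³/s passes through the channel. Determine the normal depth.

y_n = 2.28 m

Manning's equation rearranged: A R^(2/3) = nQ / (1·√S) = 0.013 × 217 / (√0.01786) = 21.11.
Try y = 1.56 m: A R^(2/3) = 7.663 — too small.
Try y = 2.47 m: A R^(2/3) = 26.1 — too large.
Try y = 2.28 m: A R^(2/3) = 21.08 — ≈ 21.11.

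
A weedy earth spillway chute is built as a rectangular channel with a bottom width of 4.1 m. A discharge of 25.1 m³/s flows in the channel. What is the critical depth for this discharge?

For a rectangular channel, critical depth y_c = (q²/g)^(1/3) where q = Q/b = 25.1/4.1 = 6.122 m²/s.
So y_c = (6.122²/9.81)^(1/3) = 1.56 m.

y_c = 1.56 m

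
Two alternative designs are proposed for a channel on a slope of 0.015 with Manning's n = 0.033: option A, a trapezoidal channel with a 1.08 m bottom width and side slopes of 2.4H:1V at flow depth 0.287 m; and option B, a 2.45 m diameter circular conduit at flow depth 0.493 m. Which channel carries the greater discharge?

Channel A: With bottom width b = 1.08 m and side slope z = 2.4: A = (b + zy)y = (1.08 + 2.4×0.287)×0.287 = 0.5076 m²; P = b + 2y√(1+z²) = 1.08 + 2×0.287×2.6 = 2.572 m. Hydraulic radius R = A/P = 0.5076/2.572 = 0.1973 m. Q_A = (1/0.033)·0.5076·0.1973^(2/3)·√0.015 = 0.6386 m³/s.
Channel B: For a circular section of diameter D = 2.45 m at depth y = 0.493 m, the central angle is θ = 2 arccos(1 − 2y/D) = 1.861 rad. Then A = (D²/8)(θ − sin θ) = 0.6771 m² and P = Dθ/2 = 2.279 m. Hydraulic radius R = A/P = 0.6771/2.279 = 0.2971 m. Q_B = (1/0.033)·0.6771·0.2971^(2/3)·√0.015 = 1.119 m³/s.
Q_A = 0.6386 m³/s vs Q_B = 1.119 m³/s, so channel B carries more.

channel B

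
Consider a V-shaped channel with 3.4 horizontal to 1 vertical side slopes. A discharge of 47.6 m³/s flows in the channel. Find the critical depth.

At critical depth, Q² T / (g A³) = 1, i.e. A³/T = Q²/g = 47.6²/9.81 = 231.
Try y = 1.8 m: A³/T = 109.2 — short.
Try y = 2.29 m: A³/T = 364 — over.
Try y = 2.09 m: A³/T = 230.5 — close enough.

y_c = 2.09 m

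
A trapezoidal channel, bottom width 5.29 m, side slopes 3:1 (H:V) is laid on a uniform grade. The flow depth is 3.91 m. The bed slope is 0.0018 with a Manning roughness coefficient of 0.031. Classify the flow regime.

With bottom width b = 5.29 m and side slope z = 3: A = (b + zy)y = (5.29 + 3×3.91)×3.91 = 66.55 m²; P = b + 2y√(1+z²) = 5.29 + 2×3.91×3.162 = 30.02 m.
Hydraulic radius R = A/P = 66.55/30.02 = 2.217 m.
V = (1/n) R^(2/3) √S = (1/0.031) × 2.217^(2/3) × √0.0018 = 2.327 m/s. Hydraulic depth D_h = A/T = 66.55/28.75 = 2.315 m.
Froude number Fr = V/√(g·D_h) = 2.327/√(9.81×2.315) = 0.488, which is less than 1, so the flow is subcritical.

subcritical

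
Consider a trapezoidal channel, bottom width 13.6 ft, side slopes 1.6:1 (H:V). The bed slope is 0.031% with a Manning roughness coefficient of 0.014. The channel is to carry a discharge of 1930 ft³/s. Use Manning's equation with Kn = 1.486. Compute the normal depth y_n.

y_n = 10.4 ft

Manning's equation rearranged: A R^(2/3) = nQ / (1.486·√S) = 0.014 × 1930 / (1.486 × √0.00031) = 1033.
Trying y = 8.25 ft: A R^(2/3) = 641.6 — too small.
Trying y = 12.1 ft: A R^(2/3) = 1422 — too large.
Trying y = 10.4 ft: A R^(2/3) = 1033 — ≈ 1033.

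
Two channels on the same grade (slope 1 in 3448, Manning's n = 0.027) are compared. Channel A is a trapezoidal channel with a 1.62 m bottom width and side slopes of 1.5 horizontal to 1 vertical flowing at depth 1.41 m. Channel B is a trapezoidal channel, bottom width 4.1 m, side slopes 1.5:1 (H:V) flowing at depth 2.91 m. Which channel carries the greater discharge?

channel B

Channel A: With bottom width b = 1.62 m and side slope z = 1.5: A = (b + zy)y = (1.62 + 1.5×1.41)×1.41 = 5.266 m²; P = b + 2y√(1+z²) = 1.62 + 2×1.41×1.803 = 6.704 m. Hydraulic radius R = A/P = 5.266/6.704 = 0.7856 m. Q_A = (1/0.027)·5.266·0.7856^(2/3)·√0.00029 = 2.828 m³/s.
Channel B: With bottom width b = 4.1 m and side slope z = 1.5: A = (b + zy)y = (4.1 + 1.5×2.91)×2.91 = 24.63 m²; P = b + 2y√(1+z²) = 4.1 + 2×2.91×1.803 = 14.59 m. Hydraulic radius R = A/P = 24.63/14.59 = 1.688 m. Q_B = (1/0.027)·24.63·1.688^(2/3)·√0.00029 = 22.03 m³/s.
Q_A = 2.828 m³/s vs Q_B = 22.03 m³/s, so channel B carries more.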